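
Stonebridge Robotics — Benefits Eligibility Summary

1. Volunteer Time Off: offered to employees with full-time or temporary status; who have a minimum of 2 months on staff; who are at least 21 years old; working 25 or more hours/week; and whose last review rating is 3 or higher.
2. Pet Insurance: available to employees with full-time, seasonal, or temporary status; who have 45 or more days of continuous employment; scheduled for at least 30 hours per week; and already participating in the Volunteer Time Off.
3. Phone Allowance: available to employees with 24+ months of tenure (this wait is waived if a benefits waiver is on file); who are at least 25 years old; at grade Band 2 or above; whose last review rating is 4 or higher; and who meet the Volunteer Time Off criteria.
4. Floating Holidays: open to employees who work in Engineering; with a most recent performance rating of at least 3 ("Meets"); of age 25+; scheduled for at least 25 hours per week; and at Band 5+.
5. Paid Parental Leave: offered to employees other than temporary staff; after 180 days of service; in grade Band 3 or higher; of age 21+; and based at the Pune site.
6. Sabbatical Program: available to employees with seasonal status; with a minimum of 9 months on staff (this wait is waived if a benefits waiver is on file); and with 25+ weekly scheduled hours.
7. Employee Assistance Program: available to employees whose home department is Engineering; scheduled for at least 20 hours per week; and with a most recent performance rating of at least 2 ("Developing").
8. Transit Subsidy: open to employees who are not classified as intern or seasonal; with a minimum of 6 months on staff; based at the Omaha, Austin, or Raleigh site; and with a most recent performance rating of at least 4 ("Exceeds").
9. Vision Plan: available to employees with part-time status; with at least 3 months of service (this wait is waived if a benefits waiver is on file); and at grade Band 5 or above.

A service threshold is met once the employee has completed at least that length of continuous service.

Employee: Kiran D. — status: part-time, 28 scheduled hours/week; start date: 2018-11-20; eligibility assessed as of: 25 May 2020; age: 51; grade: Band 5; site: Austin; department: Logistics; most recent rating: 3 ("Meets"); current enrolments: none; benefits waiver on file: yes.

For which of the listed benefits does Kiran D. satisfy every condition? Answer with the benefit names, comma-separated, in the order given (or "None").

Vision Plan

Service from 2018-11-20 to 25 May 2020: 552 days.
Volunteer Time Off — status part-time ✗ (requires full-time or temporary) → not eligible.
Pet Insurance — status part-time ✗ (requires full-time, seasonal, or temporary) → not eligible.
Phone Allowance — benefits waiver on file ✓; age 51 ≥ 25 ✓; grade Band 5 ≥ Band 2 ✓; rating 3 < 4 ✗ → not eligible.
Floating Holidays — dept Logistics ✗ → not eligible.
Paid Parental Leave — status part-time ✓ (not excluded); service 552 days ≥ 180 days ✓; grade Band 5 ≥ Band 3 ✓; age 51 ≥ 21 ✓; site Austin ✗ (not Pune) → not eligible.
Sabbatical Program — status part-time ✗ (requires seasonal) → not eligible.
Employee Assistance Program — dept Logistics ✗ → not eligible.
Transit Subsidy — status part-time ✓ (not excluded); service 552 days ≥ 6 months (≈180 days) ✓; site Austin ✓; rating 3 < 4 ✗ → not eligible.
Vision Plan — status part-time ✓; benefits waiver on file ✓; grade Band 5 ≥ Band 5 ✓ → eligible.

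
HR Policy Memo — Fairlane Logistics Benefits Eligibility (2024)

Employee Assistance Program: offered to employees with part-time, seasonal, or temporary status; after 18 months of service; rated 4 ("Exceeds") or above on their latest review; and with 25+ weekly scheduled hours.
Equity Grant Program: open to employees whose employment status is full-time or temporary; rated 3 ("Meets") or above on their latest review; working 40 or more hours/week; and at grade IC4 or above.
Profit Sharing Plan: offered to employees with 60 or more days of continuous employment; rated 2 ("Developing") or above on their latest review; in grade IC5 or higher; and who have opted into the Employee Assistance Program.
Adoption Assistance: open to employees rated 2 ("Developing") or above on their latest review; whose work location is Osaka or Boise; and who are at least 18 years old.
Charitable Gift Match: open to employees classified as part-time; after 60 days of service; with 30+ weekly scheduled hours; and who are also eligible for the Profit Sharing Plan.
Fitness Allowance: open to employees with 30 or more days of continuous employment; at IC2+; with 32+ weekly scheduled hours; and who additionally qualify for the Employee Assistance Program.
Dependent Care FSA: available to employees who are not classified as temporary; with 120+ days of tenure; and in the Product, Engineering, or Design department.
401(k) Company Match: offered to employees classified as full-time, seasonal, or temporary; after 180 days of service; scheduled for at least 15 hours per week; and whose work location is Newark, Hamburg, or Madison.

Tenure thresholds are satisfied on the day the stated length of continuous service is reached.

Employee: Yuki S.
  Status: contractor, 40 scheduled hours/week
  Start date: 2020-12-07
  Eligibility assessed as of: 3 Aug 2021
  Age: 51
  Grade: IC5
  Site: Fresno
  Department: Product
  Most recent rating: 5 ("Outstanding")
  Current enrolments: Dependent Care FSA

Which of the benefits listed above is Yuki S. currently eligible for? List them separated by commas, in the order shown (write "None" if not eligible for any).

Service from 2020-12-07 to 3 Aug 2021: 239 days.
Employee Assistance Program — status contractor ✗ (requires part-time, seasonal, or temporary) → not eligible.
Equity Grant Program — status contractor ✗ (requires full-time or temporary) → not eligible.
Profit Sharing Plan — service 239 days ≥ 60 days ✓; rating 5 ≥ 2 ✓; grade IC5 ≥ IC5 ✓; not enrolled in Employee Assistance Program ✗ → not eligible.
Adoption Assistance — rating 5 ≥ 2 ✓; site Fresno ✗ (not Osaka or Boise) → not eligible.
Charitable Gift Match — status contractor ✗ (requires part-time) → not eligible.
Fitness Allowance — service 239 days ≥ 30 days ✓; grade IC5 ≥ IC2 ✓; 40 hrs/wk ≥ 32 ✓; not eligible for Employee Assistance Program ✗ → not eligible.
Dependent Care FSA — status contractor ✓ (not excluded); service 239 days ≥ 120 days ✓; dept Product ✓ → eligible.
401(k) Company Match — status contractor ✗ (requires full-time, seasonal, or temporary) → not eligible.

Dependent Care FSA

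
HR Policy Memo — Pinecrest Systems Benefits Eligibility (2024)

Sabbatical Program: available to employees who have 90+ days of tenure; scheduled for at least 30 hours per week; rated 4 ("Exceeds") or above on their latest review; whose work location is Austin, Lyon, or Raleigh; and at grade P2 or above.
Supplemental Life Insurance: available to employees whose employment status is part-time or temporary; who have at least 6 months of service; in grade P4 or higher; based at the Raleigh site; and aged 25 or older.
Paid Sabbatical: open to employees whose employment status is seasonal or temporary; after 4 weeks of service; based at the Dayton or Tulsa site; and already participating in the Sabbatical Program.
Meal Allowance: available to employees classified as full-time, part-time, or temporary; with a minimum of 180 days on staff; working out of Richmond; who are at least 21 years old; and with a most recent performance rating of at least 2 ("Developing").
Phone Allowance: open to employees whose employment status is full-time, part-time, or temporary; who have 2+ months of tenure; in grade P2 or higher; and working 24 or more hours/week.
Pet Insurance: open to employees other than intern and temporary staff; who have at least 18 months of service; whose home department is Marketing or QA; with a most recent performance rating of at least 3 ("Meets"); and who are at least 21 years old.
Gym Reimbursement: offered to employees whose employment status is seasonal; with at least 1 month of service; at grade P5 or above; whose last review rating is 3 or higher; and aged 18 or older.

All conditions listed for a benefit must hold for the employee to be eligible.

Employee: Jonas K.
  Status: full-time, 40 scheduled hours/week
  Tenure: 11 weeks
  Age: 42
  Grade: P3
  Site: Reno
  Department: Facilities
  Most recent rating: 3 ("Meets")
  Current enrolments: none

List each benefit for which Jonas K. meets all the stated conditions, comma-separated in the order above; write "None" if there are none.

Phone Allowance

Sabbatical Program — service 11 weeks < 90 days ✗ → not eligible.
Supplemental Life Insurance — status full-time ✗ (requires part-time or temporary) → not eligible.
Paid Sabbatical — status full-time ✗ (requires seasonal or temporary) → not eligible.
Meal Allowance — status full-time ✓; service 11 weeks < 180 days ✗ → not eligible.
Phone Allowance — status full-time ✓; service 11 weeks ≥ 2 months (≈60 days) ✓; grade P3 ≥ P2 ✓; 40 hrs/wk ≥ 24 ✓ → eligible.
Pet Insurance — status full-time ✓ (not excluded); service 11 weeks < 18 months (≈540 days) ✗ → not eligible.
Gym Reimbursement — status full-time ✗ (requires seasonal) → not eligible.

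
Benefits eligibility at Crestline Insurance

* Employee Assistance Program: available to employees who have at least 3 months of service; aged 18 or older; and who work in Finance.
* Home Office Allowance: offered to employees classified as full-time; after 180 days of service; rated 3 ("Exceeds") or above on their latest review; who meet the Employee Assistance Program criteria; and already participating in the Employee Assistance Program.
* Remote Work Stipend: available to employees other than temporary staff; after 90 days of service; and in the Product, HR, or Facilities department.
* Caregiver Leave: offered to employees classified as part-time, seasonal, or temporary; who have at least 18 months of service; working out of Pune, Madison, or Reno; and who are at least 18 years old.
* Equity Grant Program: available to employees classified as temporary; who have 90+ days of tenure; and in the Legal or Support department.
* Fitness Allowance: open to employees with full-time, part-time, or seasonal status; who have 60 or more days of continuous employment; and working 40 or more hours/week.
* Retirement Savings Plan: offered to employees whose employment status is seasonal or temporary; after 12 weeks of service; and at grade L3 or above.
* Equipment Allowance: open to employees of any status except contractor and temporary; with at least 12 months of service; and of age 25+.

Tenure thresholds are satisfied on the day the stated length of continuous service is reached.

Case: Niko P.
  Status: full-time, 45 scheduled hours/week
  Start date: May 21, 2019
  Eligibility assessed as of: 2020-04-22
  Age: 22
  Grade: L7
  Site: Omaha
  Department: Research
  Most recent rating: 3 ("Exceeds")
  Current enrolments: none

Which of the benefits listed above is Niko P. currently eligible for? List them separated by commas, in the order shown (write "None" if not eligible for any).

Service from May 21, 2019 to 2020-04-22: 337 days.
Employee Assistance Program — service 337 days ≥ 3 months (≈90 days) ✓; age 22 ≥ 18 ✓; dept Research ✗ → not eligible.
Home Office Allowance — status full-time ✓; service 337 days ≥ 180 days ✓; rating 3 ≥ 3 ✓; not eligible for Employee Assistance Program ✗ → not eligible.
Remote Work Stipend — status full-time ✓ (not excluded); service 337 days ≥ 90 days ✓; dept Research ✗ → not eligible.
Caregiver Leave — status full-time ✗ (requires part-time, seasonal, or temporary) → not eligible.
Equity Grant Program — status full-time ✗ (requires temporary) → not eligible.
Fitness Allowance — status full-time ✓; service 337 days ≥ 60 days ✓; 45 hrs/wk ≥ 40 ✓ → eligible.
Retirement Savings Plan — status full-time ✗ (requires seasonal or temporary) → not eligible.
Equipment Allowance — status full-time ✓ (not excluded); service 337 days < 12 months (≈360 days) ✗ → not eligible.

Fitness Allowance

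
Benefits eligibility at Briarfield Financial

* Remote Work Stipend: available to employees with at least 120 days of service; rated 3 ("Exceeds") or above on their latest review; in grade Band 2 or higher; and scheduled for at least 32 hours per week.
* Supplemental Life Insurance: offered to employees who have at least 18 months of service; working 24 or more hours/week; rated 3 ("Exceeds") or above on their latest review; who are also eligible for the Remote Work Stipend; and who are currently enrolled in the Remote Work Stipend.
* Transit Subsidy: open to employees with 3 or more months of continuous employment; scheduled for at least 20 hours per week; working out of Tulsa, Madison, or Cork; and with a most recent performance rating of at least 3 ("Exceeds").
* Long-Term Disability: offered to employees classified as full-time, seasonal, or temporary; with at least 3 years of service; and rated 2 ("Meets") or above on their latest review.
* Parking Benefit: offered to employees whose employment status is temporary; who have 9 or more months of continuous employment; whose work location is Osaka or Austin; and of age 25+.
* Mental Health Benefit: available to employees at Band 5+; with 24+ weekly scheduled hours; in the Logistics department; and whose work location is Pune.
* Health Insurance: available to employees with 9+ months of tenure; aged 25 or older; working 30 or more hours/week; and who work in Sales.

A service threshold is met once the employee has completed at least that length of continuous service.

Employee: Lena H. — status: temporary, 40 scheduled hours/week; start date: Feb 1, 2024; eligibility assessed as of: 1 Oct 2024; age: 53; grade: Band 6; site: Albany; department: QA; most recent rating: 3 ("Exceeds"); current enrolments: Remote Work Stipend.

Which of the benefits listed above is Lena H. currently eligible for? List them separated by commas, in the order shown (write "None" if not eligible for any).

Remote Work Stipend

Service from Feb 1, 2024 to 1 Oct 2024: 243 days.
Remote Work Stipend — service 243 days ≥ 120 days ✓; rating 3 ≥ 3 ✓; grade Band 6 ≥ Band 2 ✓; 40 hrs/wk ≥ 32 ✓ → eligible.
Supplemental Life Insurance — service 243 days < 18 months (≈540 days) ✗ → not eligible.
Transit Subsidy — service 243 days ≥ 3 months (≈90 days) ✓; 40 hrs/wk ≥ 20 ✓; site Albany ✗ (not Tulsa, Madison, or Cork) → not eligible.
Long-Term Disability — status temporary ✓; service 243 days < 3 years (≈1095 days) ✗ → not eligible.
Parking Benefit — status temporary ✓; service 243 days < 9 months (≈270 days) ✗ → not eligible.
Mental Health Benefit — grade Band 6 ≥ Band 5 ✓; 40 hrs/wk ≥ 24 ✓; dept QA ✗ → not eligible.
Health Insurance — service 243 days < 9 months (≈270 days) ✗ → not eligible.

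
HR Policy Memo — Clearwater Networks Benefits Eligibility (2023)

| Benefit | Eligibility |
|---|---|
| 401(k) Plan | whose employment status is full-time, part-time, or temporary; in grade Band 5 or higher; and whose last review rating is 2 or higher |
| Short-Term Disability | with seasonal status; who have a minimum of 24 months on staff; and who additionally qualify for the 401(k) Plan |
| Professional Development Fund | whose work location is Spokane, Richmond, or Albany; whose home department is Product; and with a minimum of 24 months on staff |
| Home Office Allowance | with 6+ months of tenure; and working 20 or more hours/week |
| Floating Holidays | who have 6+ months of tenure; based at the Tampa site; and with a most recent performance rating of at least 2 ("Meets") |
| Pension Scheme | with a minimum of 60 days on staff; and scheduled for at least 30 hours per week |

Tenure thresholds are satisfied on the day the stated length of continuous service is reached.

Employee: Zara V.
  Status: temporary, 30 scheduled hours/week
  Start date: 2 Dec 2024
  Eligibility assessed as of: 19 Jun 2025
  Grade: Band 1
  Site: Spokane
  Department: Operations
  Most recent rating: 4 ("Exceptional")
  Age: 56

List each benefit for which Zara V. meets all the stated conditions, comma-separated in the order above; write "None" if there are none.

Home Office Allowance, Pension Scheme

Service from 2 Dec 2024 to 19 Jun 2025: 199 days.
401(k) Plan — status temporary ✓; grade Band 1 < Band 5 ✗ → not eligible.
Short-Term Disability — status temporary ✗ (requires seasonal) → not eligible.
Professional Development Fund — site Spokane ✓; dept Operations ✗ → not eligible.
Home Office Allowance — service 199 days ≥ 6 months (≈180 days) ✓; 30 hrs/wk ≥ 20 ✓ → eligible.
Floating Holidays — service 199 days ≥ 6 months (≈180 days) ✓; site Spokane ✗ (not Tampa) → not eligible.
Pension Scheme — service 199 days ≥ 60 days ✓; 30 hrs/wk ≥ 30 ✓ → eligible.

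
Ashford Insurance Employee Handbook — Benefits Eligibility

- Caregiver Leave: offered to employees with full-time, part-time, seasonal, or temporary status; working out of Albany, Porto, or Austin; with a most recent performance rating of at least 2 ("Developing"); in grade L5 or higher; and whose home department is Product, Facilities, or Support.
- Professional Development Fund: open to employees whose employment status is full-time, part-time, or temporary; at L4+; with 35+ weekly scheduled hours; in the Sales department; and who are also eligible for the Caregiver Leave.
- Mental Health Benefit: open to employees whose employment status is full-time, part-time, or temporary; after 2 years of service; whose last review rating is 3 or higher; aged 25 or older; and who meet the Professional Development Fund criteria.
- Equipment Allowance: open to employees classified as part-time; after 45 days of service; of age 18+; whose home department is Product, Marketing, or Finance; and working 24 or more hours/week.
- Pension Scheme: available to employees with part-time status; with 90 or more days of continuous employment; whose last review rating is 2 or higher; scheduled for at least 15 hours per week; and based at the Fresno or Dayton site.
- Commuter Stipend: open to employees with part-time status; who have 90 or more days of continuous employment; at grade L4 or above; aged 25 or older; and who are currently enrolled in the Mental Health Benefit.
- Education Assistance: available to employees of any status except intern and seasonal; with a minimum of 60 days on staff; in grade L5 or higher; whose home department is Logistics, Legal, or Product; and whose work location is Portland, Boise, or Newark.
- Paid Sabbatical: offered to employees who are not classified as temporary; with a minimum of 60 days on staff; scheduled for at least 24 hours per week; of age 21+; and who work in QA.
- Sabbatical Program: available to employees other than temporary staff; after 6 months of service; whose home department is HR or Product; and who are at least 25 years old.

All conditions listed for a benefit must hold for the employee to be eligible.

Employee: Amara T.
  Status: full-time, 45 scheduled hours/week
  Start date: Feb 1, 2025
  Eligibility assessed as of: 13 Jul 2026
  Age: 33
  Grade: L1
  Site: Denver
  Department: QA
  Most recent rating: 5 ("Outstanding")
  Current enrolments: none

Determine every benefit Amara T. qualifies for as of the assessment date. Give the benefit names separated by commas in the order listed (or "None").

Service from Feb 1, 2025 to 13 Jul 2026: 527 days.
Caregiver Leave — status full-time ✓; site Denver ✗ (not Albany, Porto, or Austin) → not eligible.
Professional Development Fund — status full-time ✓; grade L1 < L4 ✗ → not eligible.
Mental Health Benefit — status full-time ✓; service 527 days < 2 years (≈730 days) ✗ → not eligible.
Equipment Allowance — status full-time ✗ (requires part-time) → not eligible.
Pension Scheme — status full-time ✗ (requires part-time) → not eligible.
Commuter Stipend — status full-time ✗ (requires part-time) → not eligible.
Education Assistance — status full-time ✓ (not excluded); service 527 days ≥ 60 days ✓; grade L1 < L5 ✗ → not eligible.
Paid Sabbatical — status full-time ✓ (not excluded); service 527 days ≥ 60 days ✓; 45 hrs/wk ≥ 24 ✓; age 33 ≥ 21 ✓; dept QA ✓ → eligible.
Sabbatical Program — status full-time ✓ (not excluded); service 527 days ≥ 6 months (≈180 days) ✓; dept QA ✗ → not eligible.

Paid Sabbatical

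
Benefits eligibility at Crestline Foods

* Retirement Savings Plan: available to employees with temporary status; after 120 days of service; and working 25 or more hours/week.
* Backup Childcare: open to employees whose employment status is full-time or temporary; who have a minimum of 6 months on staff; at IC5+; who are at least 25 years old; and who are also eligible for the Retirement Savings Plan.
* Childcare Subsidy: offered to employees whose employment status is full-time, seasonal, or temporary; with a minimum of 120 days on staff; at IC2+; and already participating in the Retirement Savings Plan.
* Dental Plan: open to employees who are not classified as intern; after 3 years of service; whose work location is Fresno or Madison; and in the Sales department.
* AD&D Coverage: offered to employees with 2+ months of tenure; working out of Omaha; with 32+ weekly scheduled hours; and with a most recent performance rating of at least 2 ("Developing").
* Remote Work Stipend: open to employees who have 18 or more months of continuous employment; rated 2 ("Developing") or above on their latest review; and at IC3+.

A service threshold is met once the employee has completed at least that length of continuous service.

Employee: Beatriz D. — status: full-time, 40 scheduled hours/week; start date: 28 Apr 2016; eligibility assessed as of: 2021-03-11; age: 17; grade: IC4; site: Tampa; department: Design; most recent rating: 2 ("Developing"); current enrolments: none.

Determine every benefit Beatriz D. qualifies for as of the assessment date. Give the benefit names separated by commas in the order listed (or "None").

Service from 28 Apr 2016 to 2021-03-11: 1778 days.
Retirement Savings Plan — status full-time ✗ (requires temporary) → not eligible.
Backup Childcare — status full-time ✓; service 1778 days ≥ 6 months (≈180 days) ✓; grade IC4 < IC5 ✗ → not eligible.
Childcare Subsidy — status full-time ✓; service 1778 days ≥ 120 days ✓; grade IC4 ≥ IC2 ✓; not enrolled in Retirement Savings Plan ✗ → not eligible.
Dental Plan — status full-time ✓ (not excluded); service 1778 days ≥ 3 years (≈1095 days) ✓; site Tampa ✗ (not Fresno or Madison) → not eligible.
AD&D Coverage — service 1778 days ≥ 2 months (≈60 days) ✓; site Tampa ✗ (not Omaha) → not eligible.
Remote Work Stipend — service 1778 days ≥ 18 months (≈540 days) ✓; rating 2 ≥ 2 ✓; grade IC4 ≥ IC3 ✓ → eligible.

Remote Work Stipend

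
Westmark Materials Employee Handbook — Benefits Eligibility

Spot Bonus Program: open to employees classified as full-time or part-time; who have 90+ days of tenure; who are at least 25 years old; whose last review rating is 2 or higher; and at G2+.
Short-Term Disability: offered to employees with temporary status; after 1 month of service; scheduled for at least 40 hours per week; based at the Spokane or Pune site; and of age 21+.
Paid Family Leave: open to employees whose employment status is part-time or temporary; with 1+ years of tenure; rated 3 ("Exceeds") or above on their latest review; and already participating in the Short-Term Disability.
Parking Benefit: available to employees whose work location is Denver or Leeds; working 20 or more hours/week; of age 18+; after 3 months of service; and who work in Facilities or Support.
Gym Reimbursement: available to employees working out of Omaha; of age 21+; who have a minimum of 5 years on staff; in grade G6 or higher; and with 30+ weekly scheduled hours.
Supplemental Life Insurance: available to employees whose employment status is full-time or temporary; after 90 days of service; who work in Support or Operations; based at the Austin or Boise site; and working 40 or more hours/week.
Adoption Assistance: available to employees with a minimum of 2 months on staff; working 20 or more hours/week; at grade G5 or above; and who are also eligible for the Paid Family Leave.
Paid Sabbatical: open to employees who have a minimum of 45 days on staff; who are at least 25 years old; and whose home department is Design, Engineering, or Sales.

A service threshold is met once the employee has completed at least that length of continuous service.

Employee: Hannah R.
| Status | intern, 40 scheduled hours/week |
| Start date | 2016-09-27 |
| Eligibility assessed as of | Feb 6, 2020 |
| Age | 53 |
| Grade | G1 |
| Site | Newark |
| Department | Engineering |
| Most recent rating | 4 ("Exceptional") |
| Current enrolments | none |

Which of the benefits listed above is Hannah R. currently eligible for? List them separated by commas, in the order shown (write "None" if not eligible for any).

Service from 2016-09-27 to Feb 6, 2020: 1227 days.
Spot Bonus Program — status intern ✗ (requires full-time or part-time) → not eligible.
Short-Term Disability — status intern ✗ (requires temporary) → not eligible.
Paid Family Leave — status intern ✗ (requires part-time or temporary) → not eligible.
Parking Benefit — site Newark ✗ (not Denver or Leeds) → not eligible.
Gym Reimbursement — site Newark ✗ (not Omaha) → not eligible.
Supplemental Life Insurance — status intern ✗ (requires full-time or temporary) → not eligible.
Adoption Assistance — service 1227 days ≥ 2 months (≈60 days) ✓; 40 hrs/wk ≥ 20 ✓; grade G1 < G5 ✗ → not eligible.
Paid Sabbatical — service 1227 days ≥ 45 days ✓; age 53 ≥ 25 ✓; dept Engineering ✓ → eligible.

Paid Sabbatical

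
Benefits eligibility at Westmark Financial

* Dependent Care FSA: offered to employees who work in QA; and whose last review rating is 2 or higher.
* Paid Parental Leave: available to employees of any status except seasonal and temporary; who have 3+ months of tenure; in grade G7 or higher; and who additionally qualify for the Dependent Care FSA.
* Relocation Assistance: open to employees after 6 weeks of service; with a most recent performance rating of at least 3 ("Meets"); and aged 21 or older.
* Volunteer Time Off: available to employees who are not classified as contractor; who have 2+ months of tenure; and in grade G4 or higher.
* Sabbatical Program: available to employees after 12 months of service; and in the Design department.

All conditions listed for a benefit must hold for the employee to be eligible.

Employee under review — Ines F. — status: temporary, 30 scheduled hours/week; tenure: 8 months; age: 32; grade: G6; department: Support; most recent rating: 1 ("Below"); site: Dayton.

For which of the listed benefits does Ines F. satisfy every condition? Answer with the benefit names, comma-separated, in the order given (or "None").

Dependent Care FSA — dept Support ✗ → not eligible.
Paid Parental Leave — status temporary ✗ (excluded) → not eligible.
Relocation Assistance — service 8 months ≥ 6 weeks (≈42 days) ✓; rating 1 < 3 ✗ → not eligible.
Volunteer Time Off — status temporary ✓ (not excluded); service 8 months ≥ 2 months ✓; grade G6 ≥ G4 ✓ → eligible.
Sabbatical Program — service 8 months < 12 months ✗ → not eligible.

Volunteer Time Off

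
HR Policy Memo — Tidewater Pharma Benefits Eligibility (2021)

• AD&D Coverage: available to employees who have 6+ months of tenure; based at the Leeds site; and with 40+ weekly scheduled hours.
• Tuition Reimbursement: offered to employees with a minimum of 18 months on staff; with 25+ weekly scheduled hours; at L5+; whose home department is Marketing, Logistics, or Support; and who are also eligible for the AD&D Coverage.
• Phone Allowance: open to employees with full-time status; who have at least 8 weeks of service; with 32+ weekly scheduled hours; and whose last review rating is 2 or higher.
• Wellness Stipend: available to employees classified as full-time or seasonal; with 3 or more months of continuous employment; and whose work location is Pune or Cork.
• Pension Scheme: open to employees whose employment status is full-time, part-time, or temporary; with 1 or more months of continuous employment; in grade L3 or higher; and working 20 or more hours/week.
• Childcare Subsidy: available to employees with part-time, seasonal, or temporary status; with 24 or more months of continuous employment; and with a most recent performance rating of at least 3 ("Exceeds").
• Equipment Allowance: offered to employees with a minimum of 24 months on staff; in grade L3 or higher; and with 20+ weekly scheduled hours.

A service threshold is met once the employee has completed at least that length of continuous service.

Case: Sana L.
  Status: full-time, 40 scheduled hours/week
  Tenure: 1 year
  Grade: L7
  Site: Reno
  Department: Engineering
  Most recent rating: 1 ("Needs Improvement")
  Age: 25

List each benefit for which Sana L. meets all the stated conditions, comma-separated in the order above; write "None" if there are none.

Pension Scheme

AD&D Coverage — service 1 year ≥ 6 months (≈180 days) ✓; site Reno ✗ (not Leeds) → not eligible.
Tuition Reimbursement — service 1 year < 18 months (≈540 days) ✗ → not eligible.
Phone Allowance — status full-time ✓; service 1 year ≥ 8 weeks (≈56 days) ✓; 40 hrs/wk ≥ 32 ✓; rating 1 < 2 ✗ → not eligible.
Wellness Stipend — status full-time ✓; service 1 year ≥ 3 months (≈90 days) ✓; site Reno ✗ (not Pune or Cork) → not eligible.
Pension Scheme — status full-time ✓; service 1 year ≥ 1 month (≈30 days) ✓; grade L7 ≥ L3 ✓; 40 hrs/wk ≥ 20 ✓ → eligible.
Childcare Subsidy — status full-time ✗ (requires part-time, seasonal, or temporary) → not eligible.
Equipment Allowance — service 1 year < 24 months (≈720 days) ✗ → not eligible.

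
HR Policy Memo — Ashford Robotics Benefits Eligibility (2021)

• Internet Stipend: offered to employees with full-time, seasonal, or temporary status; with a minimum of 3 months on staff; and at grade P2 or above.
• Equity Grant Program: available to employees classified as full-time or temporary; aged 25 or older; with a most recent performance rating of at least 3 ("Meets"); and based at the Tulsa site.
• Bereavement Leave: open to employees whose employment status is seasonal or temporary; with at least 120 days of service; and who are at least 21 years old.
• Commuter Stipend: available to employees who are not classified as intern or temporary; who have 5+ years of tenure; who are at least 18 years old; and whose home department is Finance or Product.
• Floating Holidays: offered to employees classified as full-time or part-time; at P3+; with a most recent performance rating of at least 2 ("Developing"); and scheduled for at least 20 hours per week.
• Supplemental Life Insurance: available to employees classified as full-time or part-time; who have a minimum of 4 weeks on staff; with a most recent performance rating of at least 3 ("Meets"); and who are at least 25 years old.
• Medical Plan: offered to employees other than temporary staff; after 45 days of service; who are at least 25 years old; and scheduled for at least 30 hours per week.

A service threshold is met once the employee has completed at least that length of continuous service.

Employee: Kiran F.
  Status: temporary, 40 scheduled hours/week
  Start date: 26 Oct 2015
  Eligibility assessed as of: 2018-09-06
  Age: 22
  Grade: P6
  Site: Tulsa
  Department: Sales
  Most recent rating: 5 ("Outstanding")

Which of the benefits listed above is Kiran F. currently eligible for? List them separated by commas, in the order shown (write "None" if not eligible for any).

Internet Stipend, Bereavement Leave

Service from 26 Oct 2015 to 2018-09-06: 1046 days.
Internet Stipend — status temporary ✓; service 1046 days ≥ 3 months (≈90 days) ✓; grade P6 ≥ P2 ✓ → eligible.
Equity Grant Program — status temporary ✓; age 22 < 25 ✗ → not eligible.
Bereavement Leave — status temporary ✓; service 1046 days ≥ 120 days ✓; age 22 ≥ 21 ✓ → eligible.
Commuter Stipend — status temporary ✗ (excluded) → not eligible.
Floating Holidays — status temporary ✗ (requires full-time or part-time) → not eligible.
Supplemental Life Insurance — status temporary ✗ (requires full-time or part-time) → not eligible.
Medical Plan — status temporary ✗ (excluded) → not eligible.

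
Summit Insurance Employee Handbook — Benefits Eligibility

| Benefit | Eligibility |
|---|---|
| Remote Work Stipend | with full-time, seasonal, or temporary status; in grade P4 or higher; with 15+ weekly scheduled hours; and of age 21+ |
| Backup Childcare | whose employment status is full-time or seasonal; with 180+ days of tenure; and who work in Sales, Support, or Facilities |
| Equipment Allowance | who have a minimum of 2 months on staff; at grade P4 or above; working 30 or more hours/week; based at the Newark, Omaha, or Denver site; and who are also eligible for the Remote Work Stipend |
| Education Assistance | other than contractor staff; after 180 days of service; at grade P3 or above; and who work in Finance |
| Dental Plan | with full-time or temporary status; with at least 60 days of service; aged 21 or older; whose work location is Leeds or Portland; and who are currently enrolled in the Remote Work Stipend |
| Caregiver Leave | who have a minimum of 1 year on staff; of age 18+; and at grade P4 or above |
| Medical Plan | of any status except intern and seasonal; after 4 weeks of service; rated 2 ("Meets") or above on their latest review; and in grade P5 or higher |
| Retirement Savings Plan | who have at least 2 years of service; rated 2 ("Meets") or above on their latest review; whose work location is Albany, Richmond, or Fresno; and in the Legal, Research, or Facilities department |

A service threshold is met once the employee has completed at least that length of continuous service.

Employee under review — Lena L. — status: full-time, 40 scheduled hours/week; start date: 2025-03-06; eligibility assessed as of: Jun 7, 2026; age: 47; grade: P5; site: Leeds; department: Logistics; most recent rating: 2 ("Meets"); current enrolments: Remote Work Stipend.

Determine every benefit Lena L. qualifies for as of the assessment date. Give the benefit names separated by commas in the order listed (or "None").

Service from 2025-03-06 to Jun 7, 2026: 458 days.
Remote Work Stipend — status full-time ✓; grade P5 ≥ P4 ✓; 40 hrs/wk ≥ 15 ✓; age 47 ≥ 21 ✓ → eligible.
Backup Childcare — status full-time ✓; service 458 days ≥ 180 days ✓; dept Logistics ✗ → not eligible.
Equipment Allowance — service 458 days ≥ 2 months (≈60 days) ✓; grade P5 ≥ P4 ✓; 40 hrs/wk ≥ 30 ✓; site Leeds ✗ (not Newark, Omaha, or Denver) → not eligible.
Education Assistance — status full-time ✓ (not excluded); service 458 days ≥ 180 days ✓; grade P5 ≥ P3 ✓; dept Logistics ✗ → not eligible.
Dental Plan — status full-time ✓; service 458 days ≥ 60 days ✓; age 47 ≥ 21 ✓; site Leeds ✓; enrolled in Remote Work Stipend ✓ → eligible.
Caregiver Leave — service 458 days ≥ 1 year (≈365 days) ✓; age 47 ≥ 18 ✓; grade P5 ≥ P4 ✓ → eligible.
Medical Plan — status full-time ✓ (not excluded); service 458 days ≥ 4 weeks (≈28 days) ✓; rating 2 ≥ 2 ✓; grade P5 ≥ P5 ✓ → eligible.
Retirement Savings Plan — service 458 days < 2 years (≈730 days) ✗ → not eligible.

Remote Work Stipend, Dental Plan, Caregiver Leave, Medical Plan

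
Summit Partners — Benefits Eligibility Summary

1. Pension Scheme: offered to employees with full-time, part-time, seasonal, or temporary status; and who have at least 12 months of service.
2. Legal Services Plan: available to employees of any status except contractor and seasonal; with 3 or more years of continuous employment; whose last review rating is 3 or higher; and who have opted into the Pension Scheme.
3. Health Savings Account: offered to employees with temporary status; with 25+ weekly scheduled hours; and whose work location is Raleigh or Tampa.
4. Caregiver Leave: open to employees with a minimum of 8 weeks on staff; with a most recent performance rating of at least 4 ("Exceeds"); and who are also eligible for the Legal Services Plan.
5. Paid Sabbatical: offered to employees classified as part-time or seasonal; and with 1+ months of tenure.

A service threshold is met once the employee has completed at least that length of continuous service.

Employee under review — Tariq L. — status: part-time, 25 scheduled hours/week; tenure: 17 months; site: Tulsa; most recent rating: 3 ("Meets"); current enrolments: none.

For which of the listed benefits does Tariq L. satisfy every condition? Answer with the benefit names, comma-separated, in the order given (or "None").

Pension Scheme, Paid Sabbatical

Pension Scheme — status part-time ✓; service 17 months ≥ 12 months ✓ → eligible.
Legal Services Plan — status part-time ✓ (not excluded); service 17 months < 3 years (≈1095 days) ✗ → not eligible.
Health Savings Account — status part-time ✗ (requires temporary) → not eligible.
Caregiver Leave — service 17 months ≥ 8 weeks (≈56 days) ✓; rating 3 < 4 ✗ → not eligible.
Paid Sabbatical — status part-time ✓; service 17 months ≥ 1 month ✓ → eligible.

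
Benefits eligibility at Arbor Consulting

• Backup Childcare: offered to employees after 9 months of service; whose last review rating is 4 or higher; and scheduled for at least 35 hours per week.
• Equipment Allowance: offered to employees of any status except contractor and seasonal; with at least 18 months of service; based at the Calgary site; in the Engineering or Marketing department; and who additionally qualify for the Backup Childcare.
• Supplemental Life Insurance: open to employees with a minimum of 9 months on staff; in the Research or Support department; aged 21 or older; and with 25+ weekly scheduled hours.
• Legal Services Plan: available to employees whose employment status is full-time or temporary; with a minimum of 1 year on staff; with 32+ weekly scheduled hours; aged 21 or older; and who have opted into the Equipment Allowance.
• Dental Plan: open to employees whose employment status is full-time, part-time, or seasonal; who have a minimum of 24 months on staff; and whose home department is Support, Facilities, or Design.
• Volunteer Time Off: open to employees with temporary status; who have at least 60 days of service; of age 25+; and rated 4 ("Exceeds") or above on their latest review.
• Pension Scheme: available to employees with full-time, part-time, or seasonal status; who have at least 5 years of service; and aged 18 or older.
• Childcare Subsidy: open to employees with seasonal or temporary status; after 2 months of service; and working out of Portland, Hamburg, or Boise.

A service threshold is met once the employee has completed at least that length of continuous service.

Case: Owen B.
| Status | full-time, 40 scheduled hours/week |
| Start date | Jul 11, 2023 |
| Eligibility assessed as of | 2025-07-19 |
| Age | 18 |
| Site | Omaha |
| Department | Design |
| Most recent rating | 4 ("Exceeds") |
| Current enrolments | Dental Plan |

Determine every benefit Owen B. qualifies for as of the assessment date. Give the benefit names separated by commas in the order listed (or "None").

Service from Jul 11, 2023 to 2025-07-19: 739 days.
Backup Childcare — service 739 days ≥ 9 months (≈270 days) ✓; rating 4 ≥ 4 ✓; 40 hrs/wk ≥ 35 ✓ → eligible.
Equipment Allowance — status full-time ✓ (not excluded); service 739 days ≥ 18 months (≈540 days) ✓; site Omaha ✗ (not Calgary) → not eligible.
Supplemental Life Insurance — service 739 days ≥ 9 months (≈270 days) ✓; dept Design ✗ → not eligible.
Legal Services Plan — status full-time ✓; service 739 days ≥ 1 year (≈365 days) ✓; 40 hrs/wk ≥ 32 ✓; age 18 < 21 ✗ → not eligible.
Dental Plan — status full-time ✓; service 739 days ≥ 24 months (≈720 days) ✓; dept Design ✓ → eligible.
Volunteer Time Off — status full-time ✗ (requires temporary) → not eligible.
Pension Scheme — status full-time ✓; service 739 days < 5 years (≈1825 days) ✗ → not eligible.
Childcare Subsidy — status full-time ✗ (requires seasonal or temporary) → not eligible.

Backup Childcare, Dental Plan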